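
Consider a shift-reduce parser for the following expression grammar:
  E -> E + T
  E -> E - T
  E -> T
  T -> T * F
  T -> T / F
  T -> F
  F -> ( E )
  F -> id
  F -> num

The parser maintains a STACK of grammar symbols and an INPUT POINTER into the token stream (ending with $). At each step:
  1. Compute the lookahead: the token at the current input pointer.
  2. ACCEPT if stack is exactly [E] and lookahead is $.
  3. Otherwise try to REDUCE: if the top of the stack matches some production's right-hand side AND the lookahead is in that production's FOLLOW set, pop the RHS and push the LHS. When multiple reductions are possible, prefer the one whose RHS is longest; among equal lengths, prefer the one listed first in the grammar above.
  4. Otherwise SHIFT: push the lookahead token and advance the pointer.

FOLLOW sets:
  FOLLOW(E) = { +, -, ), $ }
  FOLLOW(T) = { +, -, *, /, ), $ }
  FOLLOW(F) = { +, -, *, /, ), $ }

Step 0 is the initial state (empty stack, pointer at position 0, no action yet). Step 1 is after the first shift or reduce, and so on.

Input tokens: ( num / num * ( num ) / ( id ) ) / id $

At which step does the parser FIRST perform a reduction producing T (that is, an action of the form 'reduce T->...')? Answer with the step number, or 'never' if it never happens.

Step 1: shift (. Stack=[(] ptr=1 lookahead=num remaining=[num / num * ( num ) / ( id ) ) / id $]
Step 2: shift num. Stack=[( num] ptr=2 lookahead=/ remaining=[/ num * ( num ) / ( id ) ) / id $]
Step 3: reduce F->num. Stack=[( F] ptr=2 lookahead=/ remaining=[/ num * ( num ) / ( id ) ) / id $]
Step 4: reduce T->F. Stack=[( T] ptr=2 lookahead=/ remaining=[/ num * ( num ) / ( id ) ) / id $]

Answer: 4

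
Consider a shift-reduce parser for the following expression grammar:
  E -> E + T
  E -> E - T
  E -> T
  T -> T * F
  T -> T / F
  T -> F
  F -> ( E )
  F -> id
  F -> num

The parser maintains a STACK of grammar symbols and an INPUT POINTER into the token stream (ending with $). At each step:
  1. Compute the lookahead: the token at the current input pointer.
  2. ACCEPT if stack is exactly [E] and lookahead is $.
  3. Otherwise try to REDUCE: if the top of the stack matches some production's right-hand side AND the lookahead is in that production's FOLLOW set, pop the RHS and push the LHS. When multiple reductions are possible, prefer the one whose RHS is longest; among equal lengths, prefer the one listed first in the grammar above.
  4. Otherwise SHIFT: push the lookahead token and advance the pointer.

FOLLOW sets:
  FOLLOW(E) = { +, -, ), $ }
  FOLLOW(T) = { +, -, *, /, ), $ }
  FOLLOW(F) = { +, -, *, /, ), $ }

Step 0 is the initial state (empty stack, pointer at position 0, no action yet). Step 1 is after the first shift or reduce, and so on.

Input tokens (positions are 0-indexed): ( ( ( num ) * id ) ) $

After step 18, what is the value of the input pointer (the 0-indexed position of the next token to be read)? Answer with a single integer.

Step 1: shift (. Stack=[(] ptr=1 lookahead=( remaining=[( ( num ) * id ) ) $]
Step 2: shift (. Stack=[( (] ptr=2 lookahead=( remaining=[( num ) * id ) ) $]
Step 3: shift (. Stack=[( ( (] ptr=3 lookahead=num remaining=[num ) * id ) ) $]
Step 4: shift num. Stack=[( ( ( num] ptr=4 lookahead=) remaining=[) * id ) ) $]
Step 5: reduce F->num. Stack=[( ( ( F] ptr=4 lookahead=) remaining=[) * id ) ) $]
Step 6: reduce T->F. Stack=[( ( ( T] ptr=4 lookahead=) remaining=[) * id ) ) $]
Step 7: reduce E->T. Stack=[( ( ( E] ptr=4 lookahead=) remaining=[) * id ) ) $]
Step 8: shift ). Stack=[( ( ( E )] ptr=5 lookahead=* remaining=[* id ) ) $]
Step 9: reduce F->( E ). Stack=[( ( F] ptr=5 lookahead=* remaining=[* id ) ) $]
Step 10: reduce T->F. Stack=[( ( T] ptr=5 lookahead=* remaining=[* id ) ) $]
Step 11: shift *. Stack=[( ( T *] ptr=6 lookahead=id remaining=[id ) ) $]
Step 12: shift id. Stack=[( ( T * id] ptr=7 lookahead=) remaining=[) ) $]
Step 13: reduce F->id. Stack=[( ( T * F] ptr=7 lookahead=) remaining=[) ) $]
Step 14: reduce T->T * F. Stack=[( ( T] ptr=7 lookahead=) remaining=[) ) $]
Step 15: reduce E->T. Stack=[( ( E] ptr=7 lookahead=) remaining=[) ) $]
Step 16: shift ). Stack=[( ( E )] ptr=8 lookahead=) remaining=[) $]
Step 17: reduce F->( E ). Stack=[( F] ptr=8 lookahead=) remaining=[) $]
Step 18: reduce T->F. Stack=[( T] ptr=8 lookahead=) remaining=[) $]

Answer: 8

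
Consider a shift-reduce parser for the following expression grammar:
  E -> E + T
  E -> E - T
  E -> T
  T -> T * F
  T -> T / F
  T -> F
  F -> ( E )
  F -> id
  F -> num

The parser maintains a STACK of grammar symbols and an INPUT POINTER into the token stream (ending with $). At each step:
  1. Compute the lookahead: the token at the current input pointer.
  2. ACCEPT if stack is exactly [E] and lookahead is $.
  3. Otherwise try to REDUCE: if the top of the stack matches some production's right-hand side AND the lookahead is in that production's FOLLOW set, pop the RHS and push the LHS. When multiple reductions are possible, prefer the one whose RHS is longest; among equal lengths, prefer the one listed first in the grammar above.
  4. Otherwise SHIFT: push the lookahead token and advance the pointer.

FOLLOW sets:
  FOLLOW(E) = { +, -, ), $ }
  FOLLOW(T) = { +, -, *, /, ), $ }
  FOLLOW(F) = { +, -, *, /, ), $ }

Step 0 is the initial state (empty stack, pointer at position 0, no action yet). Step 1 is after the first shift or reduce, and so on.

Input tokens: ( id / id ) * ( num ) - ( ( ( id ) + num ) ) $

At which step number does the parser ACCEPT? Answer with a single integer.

Answer: 48

Derivation:
Step 1: shift (. Stack=[(] ptr=1 lookahead=id remaining=[id / id ) * ( num ) - ( ( ( id ) + num ) ) $]
Step 2: shift id. Stack=[( id] ptr=2 lookahead=/ remaining=[/ id ) * ( num ) - ( ( ( id ) + num ) ) $]
Step 3: reduce F->id. Stack=[( F] ptr=2 lookahead=/ remaining=[/ id ) * ( num ) - ( ( ( id ) + num ) ) $]
Step 4: reduce T->F. Stack=[( T] ptr=2 lookahead=/ remaining=[/ id ) * ( num ) - ( ( ( id ) + num ) ) $]
Step 5: shift /. Stack=[( T /] ptr=3 lookahead=id remaining=[id ) * ( num ) - ( ( ( id ) + num ) ) $]
Step 6: shift id. Stack=[( T / id] ptr=4 lookahead=) remaining=[) * ( num ) - ( ( ( id ) + num ) ) $]
Step 7: reduce F->id. Stack=[( T / F] ptr=4 lookahead=) remaining=[) * ( num ) - ( ( ( id ) + num ) ) $]
Step 8: reduce T->T / F. Stack=[( T] ptr=4 lookahead=) remaining=[) * ( num ) - ( ( ( id ) + num ) ) $]
Step 9: reduce E->T. Stack=[( E] ptr=4 lookahead=) remaining=[) * ( num ) - ( ( ( id ) + num ) ) $]
Step 10: shift ). Stack=[( E )] ptr=5 lookahead=* remaining=[* ( num ) - ( ( ( id ) + num ) ) $]
Step 11: reduce F->( E ). Stack=[F] ptr=5 lookahead=* remaining=[* ( num ) - ( ( ( id ) + num ) ) $]
Step 12: reduce T->F. Stack=[T] ptr=5 lookahead=* remaining=[* ( num ) - ( ( ( id ) + num ) ) $]
Step 13: shift *. Stack=[T *] ptr=6 lookahead=( remaining=[( num ) - ( ( ( id ) + num ) ) $]
Step 14: shift (. Stack=[T * (] ptr=7 lookahead=num remaining=[num ) - ( ( ( id ) + num ) ) $]
Step 15: shift num. Stack=[T * ( num] ptr=8 lookahead=) remaining=[) - ( ( ( id ) + num ) ) $]
Step 16: reduce F->num. Stack=[T * ( F] ptr=8 lookahead=) remaining=[) - ( ( ( id ) + num ) ) $]
Step 17: reduce T->F. Stack=[T * ( T] ptr=8 lookahead=) remaining=[) - ( ( ( id ) + num ) ) $]
Step 18: reduce E->T. Stack=[T * ( E] ptr=8 lookahead=) remaining=[) - ( ( ( id ) + num ) ) $]
Step 19: shift ). Stack=[T * ( E )] ptr=9 lookahead=- remaining=[- ( ( ( id ) + num ) ) $]
Step 20: reduce F->( E ). Stack=[T * F] ptr=9 lookahead=- remaining=[- ( ( ( id ) + num ) ) $]
Step 21: reduce T->T * F. Stack=[T] ptr=9 lookahead=- remaining=[- ( ( ( id ) + num ) ) $]
Step 22: reduce E->T. Stack=[E] ptr=9 lookahead=- remaining=[- ( ( ( id ) + num ) ) $]
Step 23: shift -. Stack=[E -] ptr=10 lookahead=( remaining=[( ( ( id ) + num ) ) $]
Step 24: shift (. Stack=[E - (] ptr=11 lookahead=( remaining=[( ( id ) + num ) ) $]
Step 25: shift (. Stack=[E - ( (] ptr=12 lookahead=( remaining=[( id ) + num ) ) $]
Step 26: shift (. Stack=[E - ( ( (] ptr=13 lookahead=id remaining=[id ) + num ) ) $]
Step 27: shift id. Stack=[E - ( ( ( id] ptr=14 lookahead=) remaining=[) + num ) ) $]
Step 28: reduce F->id. Stack=[E - ( ( ( F] ptr=14 lookahead=) remaining=[) + num ) ) $]
Step 29: reduce T->F. Stack=[E - ( ( ( T] ptr=14 lookahead=) remaining=[) + num ) ) $]
Step 30: reduce E->T. Stack=[E - ( ( ( E] ptr=14 lookahead=) remaining=[) + num ) ) $]
Step 31: shift ). Stack=[E - ( ( ( E )] ptr=15 lookahead=+ remaining=[+ num ) ) $]
Step 32: reduce F->( E ). Stack=[E - ( ( F] ptr=15 lookahead=+ remaining=[+ num ) ) $]
Step 33: reduce T->F. Stack=[E - ( ( T] ptr=15 lookahead=+ remaining=[+ num ) ) $]
Step 34: reduce E->T. Stack=[E - ( ( E] ptr=15 lookahead=+ remaining=[+ num ) ) $]
Step 35: shift +. Stack=[E - ( ( E +] ptr=16 lookahead=num remaining=[num ) ) $]
Step 36: shift num. Stack=[E - ( ( E + num] ptr=17 lookahead=) remaining=[) ) $]
Step 37: reduce F->num. Stack=[E - ( ( E + F] ptr=17 lookahead=) remaining=[) ) $]
Step 38: reduce T->F. Stack=[E - ( ( E + T] ptr=17 lookahead=) remaining=[) ) $]
Step 39: reduce E->E + T. Stack=[E - ( ( E] ptr=17 lookahead=) remaining=[) ) $]
Step 40: shift ). Stack=[E - ( ( E )] ptr=18 lookahead=) remaining=[) $]
Step 41: reduce F->( E ). Stack=[E - ( F] ptr=18 lookahead=) remaining=[) $]
Step 42: reduce T->F. Stack=[E - ( T] ptr=18 lookahead=) remaining=[) $]
Step 43: reduce E->T. Stack=[E - ( E] ptr=18 lookahead=) remaining=[) $]
Step 44: shift ). Stack=[E - ( E )] ptr=19 lookahead=$ remaining=[$]
Step 45: reduce F->( E ). Stack=[E - F] ptr=19 lookahead=$ remaining=[$]
Step 46: reduce T->F. Stack=[E - T] ptr=19 lookahead=$ remaining=[$]
Step 47: reduce E->E - T. Stack=[E] ptr=19 lookahead=$ remaining=[$]
Step 48: accept. Stack=[E] ptr=19 lookahead=$ remaining=[$]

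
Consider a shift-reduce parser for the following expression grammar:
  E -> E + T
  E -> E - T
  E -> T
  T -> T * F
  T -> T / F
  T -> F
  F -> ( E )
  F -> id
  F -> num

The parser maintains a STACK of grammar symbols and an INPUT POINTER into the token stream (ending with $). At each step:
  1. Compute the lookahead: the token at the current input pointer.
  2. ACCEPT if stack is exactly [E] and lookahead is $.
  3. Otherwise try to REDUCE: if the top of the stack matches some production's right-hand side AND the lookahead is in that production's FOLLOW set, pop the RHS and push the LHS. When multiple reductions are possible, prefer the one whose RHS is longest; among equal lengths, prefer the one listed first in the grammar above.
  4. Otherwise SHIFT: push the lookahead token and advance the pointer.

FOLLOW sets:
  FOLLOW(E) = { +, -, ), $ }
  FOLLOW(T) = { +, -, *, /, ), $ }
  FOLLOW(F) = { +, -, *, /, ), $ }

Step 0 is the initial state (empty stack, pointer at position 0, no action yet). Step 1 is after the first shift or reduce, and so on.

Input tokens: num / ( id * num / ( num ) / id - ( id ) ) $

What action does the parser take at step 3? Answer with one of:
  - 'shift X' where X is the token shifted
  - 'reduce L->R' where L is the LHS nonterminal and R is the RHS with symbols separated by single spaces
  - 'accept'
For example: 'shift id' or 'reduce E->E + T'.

Answer: reduce T->F

Derivation:
Step 1: shift num. Stack=[num] ptr=1 lookahead=/ remaining=[/ ( id * num / ( num ) / id - ( id ) ) $]
Step 2: reduce F->num. Stack=[F] ptr=1 lookahead=/ remaining=[/ ( id * num / ( num ) / id - ( id ) ) $]
Step 3: reduce T->F. Stack=[T] ptr=1 lookahead=/ remaining=[/ ( id * num / ( num ) / id - ( id ) ) $]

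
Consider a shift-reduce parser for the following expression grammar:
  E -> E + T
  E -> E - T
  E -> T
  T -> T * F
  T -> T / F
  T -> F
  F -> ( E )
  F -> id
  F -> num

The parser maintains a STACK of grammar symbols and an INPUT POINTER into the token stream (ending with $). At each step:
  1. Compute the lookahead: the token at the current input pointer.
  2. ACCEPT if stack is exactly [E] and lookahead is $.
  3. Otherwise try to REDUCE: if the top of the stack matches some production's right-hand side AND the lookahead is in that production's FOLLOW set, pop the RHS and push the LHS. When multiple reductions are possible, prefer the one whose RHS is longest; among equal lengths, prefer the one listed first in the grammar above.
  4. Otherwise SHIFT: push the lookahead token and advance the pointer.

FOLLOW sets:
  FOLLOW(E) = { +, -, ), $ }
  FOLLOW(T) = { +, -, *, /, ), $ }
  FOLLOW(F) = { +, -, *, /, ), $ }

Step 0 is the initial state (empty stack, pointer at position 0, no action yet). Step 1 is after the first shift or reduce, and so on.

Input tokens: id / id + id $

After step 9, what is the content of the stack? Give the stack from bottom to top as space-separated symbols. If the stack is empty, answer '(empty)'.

Step 1: shift id. Stack=[id] ptr=1 lookahead=/ remaining=[/ id + id $]
Step 2: reduce F->id. Stack=[F] ptr=1 lookahead=/ remaining=[/ id + id $]
Step 3: reduce T->F. Stack=[T] ptr=1 lookahead=/ remaining=[/ id + id $]
Step 4: shift /. Stack=[T /] ptr=2 lookahead=id remaining=[id + id $]
Step 5: shift id. Stack=[T / id] ptr=3 lookahead=+ remaining=[+ id $]
Step 6: reduce F->id. Stack=[T / F] ptr=3 lookahead=+ remaining=[+ id $]
Step 7: reduce T->T / F. Stack=[T] ptr=3 lookahead=+ remaining=[+ id $]
Step 8: reduce E->T. Stack=[E] ptr=3 lookahead=+ remaining=[+ id $]
Step 9: shift +. Stack=[E +] ptr=4 lookahead=id remaining=[id $]

Answer: E +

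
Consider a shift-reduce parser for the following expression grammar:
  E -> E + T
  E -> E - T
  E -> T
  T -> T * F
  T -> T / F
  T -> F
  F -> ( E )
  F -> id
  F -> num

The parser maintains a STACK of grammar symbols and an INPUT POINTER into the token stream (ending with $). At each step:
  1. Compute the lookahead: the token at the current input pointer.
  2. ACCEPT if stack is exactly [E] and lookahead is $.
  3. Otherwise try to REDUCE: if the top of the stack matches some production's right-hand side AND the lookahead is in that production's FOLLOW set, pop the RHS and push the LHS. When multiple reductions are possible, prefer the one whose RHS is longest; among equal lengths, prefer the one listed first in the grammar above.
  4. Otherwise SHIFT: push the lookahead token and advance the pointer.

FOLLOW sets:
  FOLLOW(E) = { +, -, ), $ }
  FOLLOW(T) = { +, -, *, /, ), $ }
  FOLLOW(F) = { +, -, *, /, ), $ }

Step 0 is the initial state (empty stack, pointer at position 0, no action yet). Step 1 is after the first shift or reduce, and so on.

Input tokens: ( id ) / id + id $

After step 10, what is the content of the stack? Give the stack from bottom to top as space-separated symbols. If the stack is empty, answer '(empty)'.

Step 1: shift (. Stack=[(] ptr=1 lookahead=id remaining=[id ) / id + id $]
Step 2: shift id. Stack=[( id] ptr=2 lookahead=) remaining=[) / id + id $]
Step 3: reduce F->id. Stack=[( F] ptr=2 lookahead=) remaining=[) / id + id $]
Step 4: reduce T->F. Stack=[( T] ptr=2 lookahead=) remaining=[) / id + id $]
Step 5: reduce E->T. Stack=[( E] ptr=2 lookahead=) remaining=[) / id + id $]
Step 6: shift ). Stack=[( E )] ptr=3 lookahead=/ remaining=[/ id + id $]
Step 7: reduce F->( E ). Stack=[F] ptr=3 lookahead=/ remaining=[/ id + id $]
Step 8: reduce T->F. Stack=[T] ptr=3 lookahead=/ remaining=[/ id + id $]
Step 9: shift /. Stack=[T /] ptr=4 lookahead=id remaining=[id + id $]
Step 10: shift id. Stack=[T / id] ptr=5 lookahead=+ remaining=[+ id $]

Answer: T / id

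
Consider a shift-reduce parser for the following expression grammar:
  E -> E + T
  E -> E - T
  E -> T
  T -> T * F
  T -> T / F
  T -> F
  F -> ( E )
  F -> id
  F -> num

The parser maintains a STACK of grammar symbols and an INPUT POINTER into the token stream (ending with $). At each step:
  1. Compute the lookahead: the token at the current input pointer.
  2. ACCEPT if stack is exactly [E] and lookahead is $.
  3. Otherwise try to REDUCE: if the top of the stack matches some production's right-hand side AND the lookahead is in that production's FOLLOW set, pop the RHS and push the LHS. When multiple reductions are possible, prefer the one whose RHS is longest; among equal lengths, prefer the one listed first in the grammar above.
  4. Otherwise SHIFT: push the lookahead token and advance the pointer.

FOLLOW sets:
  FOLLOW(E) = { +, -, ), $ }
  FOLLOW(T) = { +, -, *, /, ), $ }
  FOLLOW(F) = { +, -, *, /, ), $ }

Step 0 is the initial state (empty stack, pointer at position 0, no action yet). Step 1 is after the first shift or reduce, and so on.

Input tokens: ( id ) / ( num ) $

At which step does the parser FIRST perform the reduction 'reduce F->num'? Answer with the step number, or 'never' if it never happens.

Step 1: shift (. Stack=[(] ptr=1 lookahead=id remaining=[id ) / ( num ) $]
Step 2: shift id. Stack=[( id] ptr=2 lookahead=) remaining=[) / ( num ) $]
Step 3: reduce F->id. Stack=[( F] ptr=2 lookahead=) remaining=[) / ( num ) $]
Step 4: reduce T->F. Stack=[( T] ptr=2 lookahead=) remaining=[) / ( num ) $]
Step 5: reduce E->T. Stack=[( E] ptr=2 lookahead=) remaining=[) / ( num ) $]
Step 6: shift ). Stack=[( E )] ptr=3 lookahead=/ remaining=[/ ( num ) $]
Step 7: reduce F->( E ). Stack=[F] ptr=3 lookahead=/ remaining=[/ ( num ) $]
Step 8: reduce T->F. Stack=[T] ptr=3 lookahead=/ remaining=[/ ( num ) $]
Step 9: shift /. Stack=[T /] ptr=4 lookahead=( remaining=[( num ) $]
Step 10: shift (. Stack=[T / (] ptr=5 lookahead=num remaining=[num ) $]
Step 11: shift num. Stack=[T / ( num] ptr=6 lookahead=) remaining=[) $]
Step 12: reduce F->num. Stack=[T / ( F] ptr=6 lookahead=) remaining=[) $]

Answer: 12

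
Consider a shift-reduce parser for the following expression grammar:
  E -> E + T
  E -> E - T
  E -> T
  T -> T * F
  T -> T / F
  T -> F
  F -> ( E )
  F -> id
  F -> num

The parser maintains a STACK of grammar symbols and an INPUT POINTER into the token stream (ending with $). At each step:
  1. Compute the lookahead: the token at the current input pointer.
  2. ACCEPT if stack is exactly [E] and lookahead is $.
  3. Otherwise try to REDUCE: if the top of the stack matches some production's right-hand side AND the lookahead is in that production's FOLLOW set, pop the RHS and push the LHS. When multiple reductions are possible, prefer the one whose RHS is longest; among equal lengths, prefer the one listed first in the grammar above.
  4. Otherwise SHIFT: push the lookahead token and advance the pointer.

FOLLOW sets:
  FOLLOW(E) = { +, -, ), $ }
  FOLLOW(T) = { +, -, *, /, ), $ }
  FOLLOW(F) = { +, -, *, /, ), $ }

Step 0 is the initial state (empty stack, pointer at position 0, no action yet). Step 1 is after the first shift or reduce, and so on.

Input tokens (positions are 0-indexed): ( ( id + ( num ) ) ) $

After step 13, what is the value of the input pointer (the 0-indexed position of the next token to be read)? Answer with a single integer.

Answer: 7

Derivation:
Step 1: shift (. Stack=[(] ptr=1 lookahead=( remaining=[( id + ( num ) ) ) $]
Step 2: shift (. Stack=[( (] ptr=2 lookahead=id remaining=[id + ( num ) ) ) $]
Step 3: shift id. Stack=[( ( id] ptr=3 lookahead=+ remaining=[+ ( num ) ) ) $]
Step 4: reduce F->id. Stack=[( ( F] ptr=3 lookahead=+ remaining=[+ ( num ) ) ) $]
Step 5: reduce T->F. Stack=[( ( T] ptr=3 lookahead=+ remaining=[+ ( num ) ) ) $]
Step 6: reduce E->T. Stack=[( ( E] ptr=3 lookahead=+ remaining=[+ ( num ) ) ) $]
Step 7: shift +. Stack=[( ( E +] ptr=4 lookahead=( remaining=[( num ) ) ) $]
Step 8: shift (. Stack=[( ( E + (] ptr=5 lookahead=num remaining=[num ) ) ) $]
Step 9: shift num. Stack=[( ( E + ( num] ptr=6 lookahead=) remaining=[) ) ) $]
Step 10: reduce F->num. Stack=[( ( E + ( F] ptr=6 lookahead=) remaining=[) ) ) $]
Step 11: reduce T->F. Stack=[( ( E + ( T] ptr=6 lookahead=) remaining=[) ) ) $]
Step 12: reduce E->T. Stack=[( ( E + ( E] ptr=6 lookahead=) remaining=[) ) ) $]
Step 13: shift ). Stack=[( ( E + ( E )] ptr=7 lookahead=) remaining=[) ) $]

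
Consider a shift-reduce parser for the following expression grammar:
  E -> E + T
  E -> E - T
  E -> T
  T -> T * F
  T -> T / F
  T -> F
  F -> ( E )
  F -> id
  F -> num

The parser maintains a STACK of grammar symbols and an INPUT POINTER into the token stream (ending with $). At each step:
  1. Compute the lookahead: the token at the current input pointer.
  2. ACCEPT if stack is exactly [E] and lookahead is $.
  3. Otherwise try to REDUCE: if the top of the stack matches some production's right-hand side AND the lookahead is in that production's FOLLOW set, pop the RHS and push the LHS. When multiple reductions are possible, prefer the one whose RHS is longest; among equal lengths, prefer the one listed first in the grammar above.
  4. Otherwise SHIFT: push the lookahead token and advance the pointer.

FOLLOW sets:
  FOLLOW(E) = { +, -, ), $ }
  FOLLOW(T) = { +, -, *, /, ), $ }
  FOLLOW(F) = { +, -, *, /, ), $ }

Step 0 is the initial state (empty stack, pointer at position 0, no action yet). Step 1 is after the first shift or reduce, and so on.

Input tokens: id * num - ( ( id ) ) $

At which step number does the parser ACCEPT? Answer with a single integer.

Step 1: shift id. Stack=[id] ptr=1 lookahead=* remaining=[* num - ( ( id ) ) $]
Step 2: reduce F->id. Stack=[F] ptr=1 lookahead=* remaining=[* num - ( ( id ) ) $]
Step 3: reduce T->F. Stack=[T] ptr=1 lookahead=* remaining=[* num - ( ( id ) ) $]
Step 4: shift *. Stack=[T *] ptr=2 lookahead=num remaining=[num - ( ( id ) ) $]
Step 5: shift num. Stack=[T * num] ptr=3 lookahead=- remaining=[- ( ( id ) ) $]
Step 6: reduce F->num. Stack=[T * F] ptr=3 lookahead=- remaining=[- ( ( id ) ) $]
Step 7: reduce T->T * F. Stack=[T] ptr=3 lookahead=- remaining=[- ( ( id ) ) $]
Step 8: reduce E->T. Stack=[E] ptr=3 lookahead=- remaining=[- ( ( id ) ) $]
Step 9: shift -. Stack=[E -] ptr=4 lookahead=( remaining=[( ( id ) ) $]
Step 10: shift (. Stack=[E - (] ptr=5 lookahead=( remaining=[( id ) ) $]
Step 11: shift (. Stack=[E - ( (] ptr=6 lookahead=id remaining=[id ) ) $]
Step 12: shift id. Stack=[E - ( ( id] ptr=7 lookahead=) remaining=[) ) $]
Step 13: reduce F->id. Stack=[E - ( ( F] ptr=7 lookahead=) remaining=[) ) $]
Step 14: reduce T->F. Stack=[E - ( ( T] ptr=7 lookahead=) remaining=[) ) $]
Step 15: reduce E->T. Stack=[E - ( ( E] ptr=7 lookahead=) remaining=[) ) $]
Step 16: shift ). Stack=[E - ( ( E )] ptr=8 lookahead=) remaining=[) $]
Step 17: reduce F->( E ). Stack=[E - ( F] ptr=8 lookahead=) remaining=[) $]
Step 18: reduce T->F. Stack=[E - ( T] ptr=8 lookahead=) remaining=[) $]
Step 19: reduce E->T. Stack=[E - ( E] ptr=8 lookahead=) remaining=[) $]
Step 20: shift ). Stack=[E - ( E )] ptr=9 lookahead=$ remaining=[$]
Step 21: reduce F->( E ). Stack=[E - F] ptr=9 lookahead=$ remaining=[$]
Step 22: reduce T->F. Stack=[E - T] ptr=9 lookahead=$ remaining=[$]
Step 23: reduce E->E - T. Stack=[E] ptr=9 lookahead=$ remaining=[$]
Step 24: accept. Stack=[E] ptr=9 lookahead=$ remaining=[$]

Answer: 24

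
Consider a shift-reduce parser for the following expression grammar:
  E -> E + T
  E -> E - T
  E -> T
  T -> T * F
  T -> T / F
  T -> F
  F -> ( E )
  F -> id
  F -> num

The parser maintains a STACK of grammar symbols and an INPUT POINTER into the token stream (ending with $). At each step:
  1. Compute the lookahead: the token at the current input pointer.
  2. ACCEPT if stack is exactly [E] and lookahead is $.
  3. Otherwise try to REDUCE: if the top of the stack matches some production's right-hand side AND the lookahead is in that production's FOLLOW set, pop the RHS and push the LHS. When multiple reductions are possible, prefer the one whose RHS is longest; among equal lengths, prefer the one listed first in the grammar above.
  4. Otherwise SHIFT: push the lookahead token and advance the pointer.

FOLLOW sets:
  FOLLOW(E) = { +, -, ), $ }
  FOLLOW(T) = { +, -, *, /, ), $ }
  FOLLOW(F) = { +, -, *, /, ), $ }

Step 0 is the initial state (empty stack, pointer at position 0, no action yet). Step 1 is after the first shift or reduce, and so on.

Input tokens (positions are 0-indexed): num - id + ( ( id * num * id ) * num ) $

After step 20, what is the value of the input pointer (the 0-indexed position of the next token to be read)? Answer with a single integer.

Step 1: shift num. Stack=[num] ptr=1 lookahead=- remaining=[- id + ( ( id * num * id ) * num ) $]
Step 2: reduce F->num. Stack=[F] ptr=1 lookahead=- remaining=[- id + ( ( id * num * id ) * num ) $]
Step 3: reduce T->F. Stack=[T] ptr=1 lookahead=- remaining=[- id + ( ( id * num * id ) * num ) $]
Step 4: reduce E->T. Stack=[E] ptr=1 lookahead=- remaining=[- id + ( ( id * num * id ) * num ) $]
Step 5: shift -. Stack=[E -] ptr=2 lookahead=id remaining=[id + ( ( id * num * id ) * num ) $]
Step 6: shift id. Stack=[E - id] ptr=3 lookahead=+ remaining=[+ ( ( id * num * id ) * num ) $]
Step 7: reduce F->id. Stack=[E - F] ptr=3 lookahead=+ remaining=[+ ( ( id * num * id ) * num ) $]
Step 8: reduce T->F. Stack=[E - T] ptr=3 lookahead=+ remaining=[+ ( ( id * num * id ) * num ) $]
Step 9: reduce E->E - T. Stack=[E] ptr=3 lookahead=+ remaining=[+ ( ( id * num * id ) * num ) $]
Step 10: shift +. Stack=[E +] ptr=4 lookahead=( remaining=[( ( id * num * id ) * num ) $]
Step 11: shift (. Stack=[E + (] ptr=5 lookahead=( remaining=[( id * num * id ) * num ) $]
Step 12: shift (. Stack=[E + ( (] ptr=6 lookahead=id remaining=[id * num * id ) * num ) $]
Step 13: shift id. Stack=[E + ( ( id] ptr=7 lookahead=* remaining=[* num * id ) * num ) $]
Step 14: reduce F->id. Stack=[E + ( ( F] ptr=7 lookahead=* remaining=[* num * id ) * num ) $]
Step 15: reduce T->F. Stack=[E + ( ( T] ptr=7 lookahead=* remaining=[* num * id ) * num ) $]
Step 16: shift *. Stack=[E + ( ( T *] ptr=8 lookahead=num remaining=[num * id ) * num ) $]
Step 17: shift num. Stack=[E + ( ( T * num] ptr=9 lookahead=* remaining=[* id ) * num ) $]
Step 18: reduce F->num. Stack=[E + ( ( T * F] ptr=9 lookahead=* remaining=[* id ) * num ) $]
Step 19: reduce T->T * F. Stack=[E + ( ( T] ptr=9 lookahead=* remaining=[* id ) * num ) $]
Step 20: shift *. Stack=[E + ( ( T *] ptr=10 lookahead=id remaining=[id ) * num ) $]

Answer: 10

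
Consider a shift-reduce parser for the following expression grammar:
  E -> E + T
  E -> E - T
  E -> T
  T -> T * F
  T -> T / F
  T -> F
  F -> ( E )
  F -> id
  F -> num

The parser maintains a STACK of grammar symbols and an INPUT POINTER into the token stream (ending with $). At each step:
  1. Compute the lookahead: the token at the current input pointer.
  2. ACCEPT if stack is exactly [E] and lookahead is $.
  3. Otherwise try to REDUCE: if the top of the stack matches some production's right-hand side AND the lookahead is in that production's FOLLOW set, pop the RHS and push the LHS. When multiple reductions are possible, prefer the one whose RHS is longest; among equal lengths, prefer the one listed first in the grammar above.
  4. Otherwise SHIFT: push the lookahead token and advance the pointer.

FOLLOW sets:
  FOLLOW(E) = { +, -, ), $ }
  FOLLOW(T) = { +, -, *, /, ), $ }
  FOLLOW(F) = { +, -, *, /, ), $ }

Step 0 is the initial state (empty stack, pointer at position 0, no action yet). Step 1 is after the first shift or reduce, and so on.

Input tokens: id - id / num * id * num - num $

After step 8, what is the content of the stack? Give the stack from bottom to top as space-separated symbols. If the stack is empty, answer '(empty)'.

Step 1: shift id. Stack=[id] ptr=1 lookahead=- remaining=[- id / num * id * num - num $]
Step 2: reduce F->id. Stack=[F] ptr=1 lookahead=- remaining=[- id / num * id * num - num $]
Step 3: reduce T->F. Stack=[T] ptr=1 lookahead=- remaining=[- id / num * id * num - num $]
Step 4: reduce E->T. Stack=[E] ptr=1 lookahead=- remaining=[- id / num * id * num - num $]
Step 5: shift -. Stack=[E -] ptr=2 lookahead=id remaining=[id / num * id * num - num $]
Step 6: shift id. Stack=[E - id] ptr=3 lookahead=/ remaining=[/ num * id * num - num $]
Step 7: reduce F->id. Stack=[E - F] ptr=3 lookahead=/ remaining=[/ num * id * num - num $]
Step 8: reduce T->F. Stack=[E - T] ptr=3 lookahead=/ remaining=[/ num * id * num - num $]

Answer: E - T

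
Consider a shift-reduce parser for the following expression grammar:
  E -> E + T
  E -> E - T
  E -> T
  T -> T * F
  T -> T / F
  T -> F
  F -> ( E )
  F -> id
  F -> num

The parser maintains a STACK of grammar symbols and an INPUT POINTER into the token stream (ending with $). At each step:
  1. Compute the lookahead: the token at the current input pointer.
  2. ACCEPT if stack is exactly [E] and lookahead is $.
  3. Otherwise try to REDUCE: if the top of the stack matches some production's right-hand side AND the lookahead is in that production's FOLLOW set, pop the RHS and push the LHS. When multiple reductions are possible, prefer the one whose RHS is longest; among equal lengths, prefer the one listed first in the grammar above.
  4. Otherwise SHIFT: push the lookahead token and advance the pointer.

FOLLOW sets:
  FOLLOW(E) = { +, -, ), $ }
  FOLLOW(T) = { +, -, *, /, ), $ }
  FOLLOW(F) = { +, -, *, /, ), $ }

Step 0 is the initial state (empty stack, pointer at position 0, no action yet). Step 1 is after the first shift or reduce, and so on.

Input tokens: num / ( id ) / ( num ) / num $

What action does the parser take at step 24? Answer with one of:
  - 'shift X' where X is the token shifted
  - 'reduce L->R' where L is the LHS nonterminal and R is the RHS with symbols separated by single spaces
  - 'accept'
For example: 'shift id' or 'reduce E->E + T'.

Answer: reduce F->num

Derivation:
Step 1: shift num. Stack=[num] ptr=1 lookahead=/ remaining=[/ ( id ) / ( num ) / num $]
Step 2: reduce F->num. Stack=[F] ptr=1 lookahead=/ remaining=[/ ( id ) / ( num ) / num $]
Step 3: reduce T->F. Stack=[T] ptr=1 lookahead=/ remaining=[/ ( id ) / ( num ) / num $]
Step 4: shift /. Stack=[T /] ptr=2 lookahead=( remaining=[( id ) / ( num ) / num $]
Step 5: shift (. Stack=[T / (] ptr=3 lookahead=id remaining=[id ) / ( num ) / num $]
Step 6: shift id. Stack=[T / ( id] ptr=4 lookahead=) remaining=[) / ( num ) / num $]
Step 7: reduce F->id. Stack=[T / ( F] ptr=4 lookahead=) remaining=[) / ( num ) / num $]
Step 8: reduce T->F. Stack=[T / ( T] ptr=4 lookahead=) remaining=[) / ( num ) / num $]
Step 9: reduce E->T. Stack=[T / ( E] ptr=4 lookahead=) remaining=[) / ( num ) / num $]
Step 10: shift ). Stack=[T / ( E )] ptr=5 lookahead=/ remaining=[/ ( num ) / num $]
Step 11: reduce F->( E ). Stack=[T / F] ptr=5 lookahead=/ remaining=[/ ( num ) / num $]
Step 12: reduce T->T / F. Stack=[T] ptr=5 lookahead=/ remaining=[/ ( num ) / num $]
Step 13: shift /. Stack=[T /] ptr=6 lookahead=( remaining=[( num ) / num $]
Step 14: shift (. Stack=[T / (] ptr=7 lookahead=num remaining=[num ) / num $]
Step 15: shift num. Stack=[T / ( num] ptr=8 lookahead=) remaining=[) / num $]
Step 16: reduce F->num. Stack=[T / ( F] ptr=8 lookahead=) remaining=[) / num $]
Step 17: reduce T->F. Stack=[T / ( T] ptr=8 lookahead=) remaining=[) / num $]
Step 18: reduce E->T. Stack=[T / ( E] ptr=8 lookahead=) remaining=[) / num $]
Step 19: shift ). Stack=[T / ( E )] ptr=9 lookahead=/ remaining=[/ num $]
Step 20: reduce F->( E ). Stack=[T / F] ptr=9 lookahead=/ remaining=[/ num $]
Step 21: reduce T->T / F. Stack=[T] ptr=9 lookahead=/ remaining=[/ num $]
Step 22: shift /. Stack=[T /] ptr=10 lookahead=num remaining=[num $]
Step 23: shift num. Stack=[T / num] ptr=11 lookahead=$ remaining=[$]
Step 24: reduce F->num. Stack=[T / F] ptr=11 lookahead=$ remaining=[$]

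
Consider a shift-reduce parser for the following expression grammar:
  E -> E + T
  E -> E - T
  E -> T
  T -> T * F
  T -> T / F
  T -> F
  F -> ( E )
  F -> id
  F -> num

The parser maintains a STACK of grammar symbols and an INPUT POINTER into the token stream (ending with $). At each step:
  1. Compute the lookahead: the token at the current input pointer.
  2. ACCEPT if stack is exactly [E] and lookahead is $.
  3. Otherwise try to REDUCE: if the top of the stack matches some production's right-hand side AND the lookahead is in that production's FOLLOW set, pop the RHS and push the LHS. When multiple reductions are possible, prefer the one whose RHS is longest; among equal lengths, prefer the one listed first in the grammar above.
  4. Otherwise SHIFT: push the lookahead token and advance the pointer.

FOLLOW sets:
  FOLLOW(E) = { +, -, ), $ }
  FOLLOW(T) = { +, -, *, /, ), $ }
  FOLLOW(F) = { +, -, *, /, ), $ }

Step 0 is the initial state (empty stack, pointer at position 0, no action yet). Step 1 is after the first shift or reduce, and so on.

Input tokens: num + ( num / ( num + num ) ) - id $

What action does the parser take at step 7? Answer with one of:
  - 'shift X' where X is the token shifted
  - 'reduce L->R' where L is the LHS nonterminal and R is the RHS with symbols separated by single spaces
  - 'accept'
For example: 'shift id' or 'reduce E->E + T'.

Step 1: shift num. Stack=[num] ptr=1 lookahead=+ remaining=[+ ( num / ( num + num ) ) - id $]
Step 2: reduce F->num. Stack=[F] ptr=1 lookahead=+ remaining=[+ ( num / ( num + num ) ) - id $]
Step 3: reduce T->F. Stack=[T] ptr=1 lookahead=+ remaining=[+ ( num / ( num + num ) ) - id $]
Step 4: reduce E->T. Stack=[E] ptr=1 lookahead=+ remaining=[+ ( num / ( num + num ) ) - id $]
Step 5: shift +. Stack=[E +] ptr=2 lookahead=( remaining=[( num / ( num + num ) ) - id $]
Step 6: shift (. Stack=[E + (] ptr=3 lookahead=num remaining=[num / ( num + num ) ) - id $]
Step 7: shift num. Stack=[E + ( num] ptr=4 lookahead=/ remaining=[/ ( num + num ) ) - id $]

Answer: shift num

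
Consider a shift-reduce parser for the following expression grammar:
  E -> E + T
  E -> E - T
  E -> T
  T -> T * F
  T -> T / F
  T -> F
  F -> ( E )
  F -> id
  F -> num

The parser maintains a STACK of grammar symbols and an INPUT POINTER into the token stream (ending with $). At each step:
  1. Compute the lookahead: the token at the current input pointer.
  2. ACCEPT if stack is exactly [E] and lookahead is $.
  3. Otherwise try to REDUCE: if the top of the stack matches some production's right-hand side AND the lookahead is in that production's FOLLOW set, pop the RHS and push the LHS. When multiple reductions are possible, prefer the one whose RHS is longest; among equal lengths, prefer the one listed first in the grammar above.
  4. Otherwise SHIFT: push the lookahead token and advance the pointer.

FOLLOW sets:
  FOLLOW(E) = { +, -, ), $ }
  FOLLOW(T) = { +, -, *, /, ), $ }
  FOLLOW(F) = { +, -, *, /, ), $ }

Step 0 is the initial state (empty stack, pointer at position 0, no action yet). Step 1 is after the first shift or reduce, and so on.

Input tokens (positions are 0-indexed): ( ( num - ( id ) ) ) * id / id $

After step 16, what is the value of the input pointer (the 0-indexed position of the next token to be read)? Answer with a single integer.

Answer: 7

Derivation:
Step 1: shift (. Stack=[(] ptr=1 lookahead=( remaining=[( num - ( id ) ) ) * id / id $]
Step 2: shift (. Stack=[( (] ptr=2 lookahead=num remaining=[num - ( id ) ) ) * id / id $]
Step 3: shift num. Stack=[( ( num] ptr=3 lookahead=- remaining=[- ( id ) ) ) * id / id $]
Step 4: reduce F->num. Stack=[( ( F] ptr=3 lookahead=- remaining=[- ( id ) ) ) * id / id $]
Step 5: reduce T->F. Stack=[( ( T] ptr=3 lookahead=- remaining=[- ( id ) ) ) * id / id $]
Step 6: reduce E->T. Stack=[( ( E] ptr=3 lookahead=- remaining=[- ( id ) ) ) * id / id $]
Step 7: shift -. Stack=[( ( E -] ptr=4 lookahead=( remaining=[( id ) ) ) * id / id $]
Step 8: shift (. Stack=[( ( E - (] ptr=5 lookahead=id remaining=[id ) ) ) * id / id $]
Step 9: shift id. Stack=[( ( E - ( id] ptr=6 lookahead=) remaining=[) ) ) * id / id $]
Step 10: reduce F->id. Stack=[( ( E - ( F] ptr=6 lookahead=) remaining=[) ) ) * id / id $]
Step 11: reduce T->F. Stack=[( ( E - ( T] ptr=6 lookahead=) remaining=[) ) ) * id / id $]
Step 12: reduce E->T. Stack=[( ( E - ( E] ptr=6 lookahead=) remaining=[) ) ) * id / id $]
Step 13: shift ). Stack=[( ( E - ( E )] ptr=7 lookahead=) remaining=[) ) * id / id $]
Step 14: reduce F->( E ). Stack=[( ( E - F] ptr=7 lookahead=) remaining=[) ) * id / id $]
Step 15: reduce T->F. Stack=[( ( E - T] ptr=7 lookahead=) remaining=[) ) * id / id $]
Step 16: reduce E->E - T. Stack=[( ( E] ptr=7 lookahead=) remaining=[) ) * id / id $]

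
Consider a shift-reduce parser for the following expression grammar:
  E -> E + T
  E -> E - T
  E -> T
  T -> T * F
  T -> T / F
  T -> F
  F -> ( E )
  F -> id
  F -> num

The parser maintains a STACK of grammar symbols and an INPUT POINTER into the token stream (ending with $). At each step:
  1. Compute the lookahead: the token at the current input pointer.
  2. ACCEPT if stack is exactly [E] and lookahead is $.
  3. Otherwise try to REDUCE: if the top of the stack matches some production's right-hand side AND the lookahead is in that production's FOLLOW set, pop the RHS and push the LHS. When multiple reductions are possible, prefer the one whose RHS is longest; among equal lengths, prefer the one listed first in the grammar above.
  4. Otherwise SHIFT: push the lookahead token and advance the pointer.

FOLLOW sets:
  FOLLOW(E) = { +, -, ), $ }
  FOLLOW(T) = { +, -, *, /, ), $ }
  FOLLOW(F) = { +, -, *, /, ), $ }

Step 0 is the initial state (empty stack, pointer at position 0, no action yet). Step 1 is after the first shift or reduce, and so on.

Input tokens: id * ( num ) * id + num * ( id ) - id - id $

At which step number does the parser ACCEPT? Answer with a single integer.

Answer: 42

Derivation:
Step 1: shift id. Stack=[id] ptr=1 lookahead=* remaining=[* ( num ) * id + num * ( id ) - id - id $]
Step 2: reduce F->id. Stack=[F] ptr=1 lookahead=* remaining=[* ( num ) * id + num * ( id ) - id - id $]
Step 3: reduce T->F. Stack=[T] ptr=1 lookahead=* remaining=[* ( num ) * id + num * ( id ) - id - id $]
Step 4: shift *. Stack=[T *] ptr=2 lookahead=( remaining=[( num ) * id + num * ( id ) - id - id $]
Step 5: shift (. Stack=[T * (] ptr=3 lookahead=num remaining=[num ) * id + num * ( id ) - id - id $]
Step 6: shift num. Stack=[T * ( num] ptr=4 lookahead=) remaining=[) * id + num * ( id ) - id - id $]
Step 7: reduce F->num. Stack=[T * ( F] ptr=4 lookahead=) remaining=[) * id + num * ( id ) - id - id $]
Step 8: reduce T->F. Stack=[T * ( T] ptr=4 lookahead=) remaining=[) * id + num * ( id ) - id - id $]
Step 9: reduce E->T. Stack=[T * ( E] ptr=4 lookahead=) remaining=[) * id + num * ( id ) - id - id $]
Step 10: shift ). Stack=[T * ( E )] ptr=5 lookahead=* remaining=[* id + num * ( id ) - id - id $]
Step 11: reduce F->( E ). Stack=[T * F] ptr=5 lookahead=* remaining=[* id + num * ( id ) - id - id $]
Step 12: reduce T->T * F. Stack=[T] ptr=5 lookahead=* remaining=[* id + num * ( id ) - id - id $]
Step 13: shift *. Stack=[T *] ptr=6 lookahead=id remaining=[id + num * ( id ) - id - id $]
Step 14: shift id. Stack=[T * id] ptr=7 lookahead=+ remaining=[+ num * ( id ) - id - id $]
Step 15: reduce F->id. Stack=[T * F] ptr=7 lookahead=+ remaining=[+ num * ( id ) - id - id $]
Step 16: reduce T->T * F. Stack=[T] ptr=7 lookahead=+ remaining=[+ num * ( id ) - id - id $]
Step 17: reduce E->T. Stack=[E] ptr=7 lookahead=+ remaining=[+ num * ( id ) - id - id $]
Step 18: shift +. Stack=[E +] ptr=8 lookahead=num remaining=[num * ( id ) - id - id $]
Step 19: shift num. Stack=[E + num] ptr=9 lookahead=* remaining=[* ( id ) - id - id $]
Step 20: reduce F->num. Stack=[E + F] ptr=9 lookahead=* remaining=[* ( id ) - id - id $]
Step 21: reduce T->F. Stack=[E + T] ptr=9 lookahead=* remaining=[* ( id ) - id - id $]
Step 22: shift *. Stack=[E + T *] ptr=10 lookahead=( remaining=[( id ) - id - id $]
Step 23: shift (. Stack=[E + T * (] ptr=11 lookahead=id remaining=[id ) - id - id $]
Step 24: shift id. Stack=[E + T * ( id] ptr=12 lookahead=) remaining=[) - id - id $]
Step 25: reduce F->id. Stack=[E + T * ( F] ptr=12 lookahead=) remaining=[) - id - id $]
Step 26: reduce T->F. Stack=[E + T * ( T] ptr=12 lookahead=) remaining=[) - id - id $]
Step 27: reduce E->T. Stack=[E + T * ( E] ptr=12 lookahead=) remaining=[) - id - id $]
Step 28: shift ). Stack=[E + T * ( E )] ptr=13 lookahead=- remaining=[- id - id $]
Step 29: reduce F->( E ). Stack=[E + T * F] ptr=13 lookahead=- remaining=[- id - id $]
Step 30: reduce T->T * F. Stack=[E + T] ptr=13 lookahead=- remaining=[- id - id $]
Step 31: reduce E->E + T. Stack=[E] ptr=13 lookahead=- remaining=[- id - id $]
Step 32: shift -. Stack=[E -] ptr=14 lookahead=id remaining=[id - id $]
Step 33: shift id. Stack=[E - id] ptr=15 lookahead=- remaining=[- id $]
Step 34: reduce F->id. Stack=[E - F] ptr=15 lookahead=- remaining=[- id $]
Step 35: reduce T->F. Stack=[E - T] ptr=15 lookahead=- remaining=[- id $]
Step 36: reduce E->E - T. Stack=[E] ptr=15 lookahead=- remaining=[- id $]
Step 37: shift -. Stack=[E -] ptr=16 lookahead=id remaining=[id $]
Step 38: shift id. Stack=[E - id] ptr=17 lookahead=$ remaining=[$]
Step 39: reduce F->id. Stack=[E - F] ptr=17 lookahead=$ remaining=[$]
Step 40: reduce T->F. Stack=[E - T] ptr=17 lookahead=$ remaining=[$]
Step 41: reduce E->E - T. Stack=[E] ptr=17 lookahead=$ remaining=[$]
Step 42: accept. Stack=[E] ptr=17 lookahead=$ remaining=[$]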